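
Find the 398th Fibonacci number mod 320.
249

Matrix identity: Q^n = [[F_(n+1), F_n], [F_n, F_(n-1)]] with Q = [[1,1],[1,0]].
n = 398 = 110001110₂. Square-and-multiply, entries mod 320:
Q^1 = [[1,1],[1,0]]
Q^3 = (Q^1)²·Q = [[3,2],[2,1]]
Q^6 = (Q^3)² = [[13,8],[8,5]]
Q^12 = (Q^6)² = [[233,144],[144,89]]
Q^24 = (Q^12)² = [[145,288],[288,177]]
Q^49 = (Q^24)²·Q = [[225,289],[289,256]]
Q^99 = (Q^49)²·Q = [[195,66],[66,129]]
Q^199 = (Q^99)²·Q = [[85,141],[141,264]]
Q^398 = (Q^199)² = [[226,249],[249,297]]
F_398 mod 320 = Q^398[0][1] = 249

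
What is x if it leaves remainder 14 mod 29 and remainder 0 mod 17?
391

Using Chinese Remainder Theorem:
M = 29 × 17 = 493
M1 = 17, M2 = 29
y1 = 17^(-1) mod 29 = 12
y2 = 29^(-1) mod 17 = 10
x = (14×17×12 + 0×29×10) mod 493 = 391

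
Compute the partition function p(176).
476715857290

p(n) counts ways to write n as a sum of positive integers (order ignored).
Euler's pentagonal recurrence: p(k) = p(k-1) + p(k-2) - p(k-5) - p(k-7) + p(k-12) + p(k-15) - ... (offsets j(3j∓1)/2, signs ++--, p(0)=1, p(<0)=0).
DP table for k = 0..175: p(0)=1, p(1)=1, p(2)=2, p(3)=3, p(4)=5, p(5)=7, p(6)=11, p(7)=15, p(8)=22, p(9)=30, p(10)=42, p(11)=56, p(12)=77, p(13)=101, p(14)=135, p(15)=176, p(16)=231, p(17)=297, p(18)=385, p(19)=490, p(20)=627, p(21)=792, p(22)=1002, p(23)=1255, p(24)=1575, p(25)=1958, p(26)=2436, p(27)=3010, p(28)=3718, p(29)=4565, p(30)=5604, p(31)=6842, p(32)=8349, p(33)=10143, p(34)=12310, p(35)=14883, p(36)=17977, p(37)=21637, p(38)=26015, p(39)=31185, p(40)=37338, p(41)=44583, p(42)=53174, p(43)=63261, p(44)=75175, p(45)=89134, p(46)=105558, p(47)=124754, p(48)=147273, p(49)=173525, p(50)=204226, p(51)=239943, p(52)=281589, p(53)=329931, p(54)=386155, p(55)=451276, p(56)=526823, p(57)=614154, p(58)=715220, p(59)=831820, p(60)=966467, p(61)=1121505, p(62)=1300156, p(63)=1505499, p(64)=1741630, p(65)=2012558, p(66)=2323520, p(67)=2679689, p(68)=3087735, p(69)=3554345, p(70)=4087968, p(71)=4697205, p(72)=5392783, p(73)=6185689, p(74)=7089500, p(75)=8118264, p(76)=9289091, p(77)=10619863, p(78)=12132164, p(79)=13848650, p(80)=15796476, p(81)=18004327, p(82)=20506255, p(83)=23338469, p(84)=26543660, p(85)=30167357, p(86)=34262962, p(87)=38887673, p(88)=44108109, p(89)=49995925, p(90)=56634173, p(91)=64112359, p(92)=72533807, p(93)=82010177, p(94)=92669720, p(95)=104651419, p(96)=118114304, p(97)=133230930, p(98)=150198136, p(99)=169229875, p(100)=190569292, p(101)=214481126, p(102)=241265379, p(103)=271248950, p(104)=304801365, p(105)=342325709, p(106)=384276336, p(107)=431149389, p(108)=483502844, p(109)=541946240, p(110)=607163746, p(111)=679903203, p(112)=761002156, p(113)=851376628, p(114)=952050665, p(115)=1064144451, p(116)=1188908248, p(117)=1327710076, p(118)=1482074143, p(119)=1653668665, p(120)=1844349560, p(121)=2056148051, p(122)=2291320912, p(123)=2552338241, p(124)=2841940500, p(125)=3163127352, p(126)=3519222692, p(127)=3913864295, p(128)=4351078600, p(129)=4835271870, p(130)=5371315400, p(131)=5964539504, p(132)=6620830889, p(133)=7346629512, p(134)=8149040695, p(135)=9035836076, p(136)=10015581680, p(137)=11097645016, p(138)=12292341831, p(139)=13610949895, p(140)=15065878135, p(141)=16670689208, p(142)=18440293320, p(143)=20390982757, p(144)=22540654445, p(145)=24908858009, p(146)=27517052599, p(147)=30388671978, p(148)=33549419497, p(149)=37027355200, p(150)=40853235313, p(151)=45060624582, p(152)=49686288421, p(153)=54770336324, p(154)=60356673280, p(155)=66493182097, p(156)=73232243759, p(157)=80630964769, p(158)=88751778802, p(159)=97662728555, p(160)=107438159466, p(161)=118159068427, p(162)=129913904637, p(163)=142798995930, p(164)=156919475295, p(165)=172389800255, p(166)=189334822579, p(167)=207890420102, p(168)=228204732751, p(169)=250438925115, p(170)=274768617130, p(171)=301384802048, p(172)=330495499613, p(173)=362326859895, p(174)=397125074750, p(175)=435157697830.
Final step: p(176) = p(175) + p(174) - p(171) - p(169) + p(164) + p(161) - p(154) - p(150) + p(141) + p(136) - p(125) - p(119) + p(106) + p(99) - p(84) - p(76) + p(59) + p(50) - p(31) - p(21) + p(0)
= 435157697830 + 397125074750 - 301384802048 - 250438925115 + 156919475295 + 118159068427 - 60356673280 - 40853235313 + 16670689208 + 10015581680 - 3163127352 - 1653668665 + 384276336 + 169229875 - 26543660 - 9289091 + 831820 + 204226 - 6842 - 792 + 1
= 476715857290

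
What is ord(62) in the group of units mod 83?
82

83 is prime, so ord(62) divides φ(83) = 82.
Divisors of 82: 1, 2, 41, 82.
Repeated squaring: 62^1 ≡ 62, 62^2 ≡ 26, 62^4 ≡ 12, 62^8 ≡ 61, 62^16 ≡ 69, 62^32 ≡ 30, 62^64 ≡ 70 (mod 83).
Test 62^d mod 83 for each divisor d in increasing order:
62^1 ≡ 62
62^2 ≡ 26
62^41 = 62^32·62^8·62^1 ≡ 82
62^82 = 62^64·62^16·62^2 ≡ 1  ← first divisor giving 1
The order is 82.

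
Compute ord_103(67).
102

103 is prime, so ord(67) divides φ(103) = 102.
Divisors of 102: 1, 2, 3, 6, 17, 34, 51, 102.
Repeated squaring: 67^1 ≡ 67, 67^2 ≡ 60, 67^4 ≡ 98, 67^8 ≡ 25, 67^16 ≡ 7, 67^32 ≡ 49, 67^64 ≡ 32 (mod 103).
Test 67^d mod 103 for each divisor d in increasing order:
67^1 ≡ 67
67^2 ≡ 60
67^3 = 67^2·67^1 ≡ 3
67^6 = 67^4·67^2 ≡ 9
67^17 = 67^16·67^1 ≡ 57
67^34 = 67^32·67^2 ≡ 56
67^51 = 67^32·67^16·67^2·67^1 ≡ 102
67^102 = 67^64·67^32·67^4·67^2 ≡ 1  ← first divisor giving 1
The order is 102.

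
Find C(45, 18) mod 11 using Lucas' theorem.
0

Using Lucas' theorem:
Write n=45 and k=18 in base 11:
n in base 11: [4, 1]
k in base 11: [1, 7]
C(45,18) mod 11 = ∏ C(n_i, k_i) mod 11
Digit binomials (mod 11): C(4,1) = 4; C(1,7) = 0 (k_i > n_i)
Product: 4 × 0 = 0 ≡ 0 (mod 11)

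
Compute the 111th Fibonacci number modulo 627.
496

Matrix identity: Q^n = [[F_(n+1), F_n], [F_n, F_(n-1)]] with Q = [[1,1],[1,0]].
n = 111 = 1101111₂. Square-and-multiply, entries mod 627:
Q^1 = [[1,1],[1,0]]
Q^3 = (Q^1)²·Q = [[3,2],[2,1]]
Q^6 = (Q^3)² = [[13,8],[8,5]]
Q^13 = (Q^6)²·Q = [[377,233],[233,144]]
Q^27 = (Q^13)²·Q = [[549,167],[167,382]]
Q^55 = (Q^27)²·Q = [[96,115],[115,608]]
Q^111 = (Q^55)²·Q = [[573,496],[496,77]]
F_111 mod 627 = Q^111[0][1] = 496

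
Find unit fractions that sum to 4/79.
1/20 + 1/1580

Greedy algorithm:
4/79: ceiling(79/4) = 20, use 1/20
1/1580: ceiling(1580/1) = 1580, use 1/1580
Result: 4/79 = 1/20 + 1/1580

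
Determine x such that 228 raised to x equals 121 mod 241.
190

Baby-step giant-step with step n = ⌈√241⌉ = 16.
Baby steps 228^j mod 241 (j:value) for j=0..15: 0:1, 1:228, 2:169, 3:213, 4:123, 5:88, 6:61, 7:171, 8:187, 9:220, 10:32, 11:66, 12:106, 13:68, 14:80, 15:165.
Giant-step multiplier: 228^(-16) ≡ 228^(240-16) = 228^224 ≡ 231 (mod 241).
Giant steps γ_i = 121·231^i mod 241: γ_0=121, γ_1=236, γ_2=50, γ_3=223, γ_4=180, γ_5=128, γ_6=166, γ_7=27, γ_8=212, γ_9=49, γ_10=233, γ_11=80 (in table at j=14).
x = i·n + j = 11·16 + 14 = 190.
Check: 228^190 ≡ 121 (mod 241).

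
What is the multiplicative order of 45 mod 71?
7

71 is prime, so ord(45) divides φ(71) = 70.
Divisors of 70: 1, 2, 5, 7, 10, 14, 35, 70.
Repeated squaring: 45^1 ≡ 45, 45^2 ≡ 37, 45^4 ≡ 20, 45^8 ≡ 45, 45^16 ≡ 37, 45^32 ≡ 20, 45^64 ≡ 45 (mod 71).
Test 45^d mod 71 for each divisor d in increasing order:
45^1 ≡ 45
45^2 ≡ 37
45^5 = 45^4·45^1 ≡ 48
45^7 = 45^4·45^2·45^1 ≡ 1  ← first divisor giving 1
The order is 7.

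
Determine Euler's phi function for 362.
180

362 = 2 × 181
φ(n) = n × ∏(1 - 1/p) for each prime p dividing n
φ(362) = 362 × (1 - 1/2) × (1 - 1/181) = 180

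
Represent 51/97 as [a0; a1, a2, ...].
[0; 1, 1, 9, 5]

Euclidean algorithm steps:
51 = 0 × 97 + 51
97 = 1 × 51 + 46
51 = 1 × 46 + 5
46 = 9 × 5 + 1
5 = 5 × 1 + 0
Continued fraction: [0; 1, 1, 9, 5]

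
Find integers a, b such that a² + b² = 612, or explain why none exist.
6² + 24² (a=6, b=24)

Factorization: 612 = 2^2 × 3^2 × 17
By Fermat: n is sum of two squares iff every prime p ≡ 3 (mod 4) appears to even power.
All primes ≡ 3 (mod 4) appear to even power.
Search a = 0, 1, 2, … for 612 - a² a perfect square: first hit at a = 6: 612 - 36 = 576 = 24².
612 = 6² + 24² = 36 + 576 ✓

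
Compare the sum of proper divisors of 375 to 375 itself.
deficient

Proper divisors of 375: sum = 1 + 3 + 5 + 15 + 25 + 75 + 125 = 249
Since 249 < 375, 375 is deficient.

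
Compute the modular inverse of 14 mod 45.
29

gcd(14, 45) = 1, so the inverse exists.
Extended Euclidean algorithm on (45, 14):
45 = 3 × 14 + 3  ⟹  3 = (1)·45 + (-3)·14
14 = 4 × 3 + 2  ⟹  2 = (-4)·45 + (13)·14
3 = 1 × 2 + 1  ⟹  1 = (5)·45 + (-16)·14
So (-16)·14 ≡ 1 (mod 45), i.e. 14^(-1) ≡ -16 ≡ 29 (mod 45).
Check: 14 × 29 = 406 ≡ 1 (mod 45)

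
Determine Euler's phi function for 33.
20

33 = 3 × 11
φ(n) = n × ∏(1 - 1/p) for each prime p dividing n
φ(33) = 33 × (1 - 1/3) × (1 - 1/11) = 20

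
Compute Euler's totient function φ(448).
192

448 = 2^6 × 7
φ(n) = n × ∏(1 - 1/p) for each prime p dividing n
φ(448) = 448 × (1 - 1/2) × (1 - 1/7) = 192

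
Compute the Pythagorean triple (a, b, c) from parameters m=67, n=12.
(4345, 1608, 4633)

Euclid's formula: a = m² - n², b = 2mn, c = m² + n²
m = 67, n = 12
a = 67² - 12² = 4489 - 144 = 4345
b = 2 × 67 × 12 = 1608
c = 67² + 12² = 4489 + 144 = 4633
Verification: 4345² + 1608² = 18879025 + 2585664 = 21464689 = 4633² ✓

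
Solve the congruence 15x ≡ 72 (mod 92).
x ≡ 60 (mod 92)

gcd(15, 92) = 1, which divides 72, so solutions exist.
Find 15^(-1) mod 92 by the extended Euclidean algorithm:
92 = 6 × 15 + 2  ⟹  2 = (1)·92 + (-6)·15
15 = 7 × 2 + 1  ⟹  1 = (-7)·92 + (43)·15
So (43)·15 ≡ 1 (mod 92), i.e. 15^(-1) ≡ 43 (mod 92).
x ≡ 43 × 72 = 3096 ≡ 60 (mod 92).
Check: 15 × 60 = 900 ≡ 72 (mod 92).
Unique solution: x ≡ 60 (mod 92)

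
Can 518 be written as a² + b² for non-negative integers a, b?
Not possible

Factorization: 518 = 2 × 7 × 37
By Fermat: n is sum of two squares iff every prime p ≡ 3 (mod 4) appears to even power.
Prime(s) ≡ 3 (mod 4) with odd exponent: [(7, 1)]
Therefore 518 cannot be expressed as a² + b².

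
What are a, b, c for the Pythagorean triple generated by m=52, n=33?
(1615, 3432, 3793)

Euclid's formula: a = m² - n², b = 2mn, c = m² + n²
m = 52, n = 33
a = 52² - 33² = 2704 - 1089 = 1615
b = 2 × 52 × 33 = 3432
c = 52² + 33² = 2704 + 1089 = 3793
Verification: 1615² + 3432² = 2608225 + 11778624 = 14386849 = 3793² ✓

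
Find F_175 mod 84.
1

Matrix identity: Q^n = [[F_(n+1), F_n], [F_n, F_(n-1)]] with Q = [[1,1],[1,0]].
n = 175 = 10101111₂. Square-and-multiply, entries mod 84:
Q^1 = [[1,1],[1,0]]
Q^2 = (Q^1)² = [[2,1],[1,1]]
Q^5 = (Q^2)²·Q = [[8,5],[5,3]]
Q^10 = (Q^5)² = [[5,55],[55,34]]
Q^21 = (Q^10)²·Q = [[71,26],[26,45]]
Q^43 = (Q^21)²·Q = [[81,5],[5,76]]
Q^87 = (Q^43)²·Q = [[63,34],[34,29]]
Q^175 = (Q^87)²·Q = [[21,1],[1,20]]
F_175 mod 84 = Q^175[0][1] = 1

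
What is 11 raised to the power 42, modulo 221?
168

Repeated squaring. Binary of 42 = 101010.
11^1 ≡ 11 (mod 221); 11^2 ≡ 121 (mod 221); 11^4 ≡ 55 (mod 221); 11^8 ≡ 152 (mod 221); 11^16 ≡ 120 (mod 221); 11^32 ≡ 35 (mod 221)
11^42 = 11^2 × 11^8 × 11^32 ≡ 168 (mod 221)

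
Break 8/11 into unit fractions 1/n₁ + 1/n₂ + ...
1/2 + 1/5 + 1/37 + 1/4070

Greedy algorithm:
8/11: ceiling(11/8) = 2, use 1/2
5/22: ceiling(22/5) = 5, use 1/5
3/110: ceiling(110/3) = 37, use 1/37
1/4070: ceiling(4070/1) = 4070, use 1/4070
Result: 8/11 = 1/2 + 1/5 + 1/37 + 1/4070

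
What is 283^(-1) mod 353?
237

gcd(283, 353) = 1, so the inverse exists.
Extended Euclidean algorithm on (353, 283):
353 = 1 × 283 + 70  ⟹  70 = (1)·353 + (-1)·283
283 = 4 × 70 + 3  ⟹  3 = (-4)·353 + (5)·283
70 = 23 × 3 + 1  ⟹  1 = (93)·353 + (-116)·283
So (-116)·283 ≡ 1 (mod 353), i.e. 283^(-1) ≡ -116 ≡ 237 (mod 353).
Check: 283 × 237 = 67071 ≡ 1 (mod 353)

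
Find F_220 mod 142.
55

Matrix identity: Q^n = [[F_(n+1), F_n], [F_n, F_(n-1)]] with Q = [[1,1],[1,0]].
n = 220 = 11011100₂. Square-and-multiply, entries mod 142:
Q^1 = [[1,1],[1,0]]
Q^3 = (Q^1)²·Q = [[3,2],[2,1]]
Q^6 = (Q^3)² = [[13,8],[8,5]]
Q^13 = (Q^6)²·Q = [[93,91],[91,2]]
Q^27 = (Q^13)²·Q = [[15,32],[32,125]]
Q^55 = (Q^27)²·Q = [[49,113],[113,78]]
Q^110 = (Q^55)² = [[118,9],[9,109]]
Q^220 = (Q^110)² = [[89,55],[55,34]]
F_220 mod 142 = Q^220[0][1] = 55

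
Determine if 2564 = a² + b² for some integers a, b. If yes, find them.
8² + 50² (a=8, b=50)

Factorization: 2564 = 2^2 × 641
By Fermat: n is sum of two squares iff every prime p ≡ 3 (mod 4) appears to even power.
All primes ≡ 3 (mod 4) appear to even power.
Search a = 0, 1, 2, … for 2564 - a² a perfect square: first hit at a = 8: 2564 - 64 = 2500 = 50².
2564 = 8² + 50² = 64 + 2500 ✓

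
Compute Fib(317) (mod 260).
177

Matrix identity: Q^n = [[F_(n+1), F_n], [F_n, F_(n-1)]] with Q = [[1,1],[1,0]].
n = 317 = 100111101₂. Square-and-multiply, entries mod 260:
Q^1 = [[1,1],[1,0]]
Q^2 = (Q^1)² = [[2,1],[1,1]]
Q^4 = (Q^2)² = [[5,3],[3,2]]
Q^9 = (Q^4)²·Q = [[55,34],[34,21]]
Q^19 = (Q^9)²·Q = [[5,21],[21,244]]
Q^39 = (Q^19)²·Q = [[235,206],[206,29]]
Q^79 = (Q^39)²·Q = [[205,161],[161,44]]
Q^158 = (Q^79)² = [[86,49],[49,37]]
Q^317 = (Q^158)²·Q = [[224,177],[177,47]]
F_317 mod 260 = Q^317[0][1] = 177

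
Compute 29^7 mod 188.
41

Repeated squaring. Binary of 7 = 111.
29^1 ≡ 29 (mod 188); 29^2 ≡ 89 (mod 188); 29^4 ≡ 25 (mod 188)
29^7 = 29^1 × 29^2 × 29^4 ≡ 41 (mod 188)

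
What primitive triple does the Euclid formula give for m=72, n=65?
(959, 9360, 9409)

Euclid's formula: a = m² - n², b = 2mn, c = m² + n²
m = 72, n = 65
a = 72² - 65² = 5184 - 4225 = 959
b = 2 × 72 × 65 = 9360
c = 72² + 65² = 5184 + 4225 = 9409
Verification: 959² + 9360² = 919681 + 87609600 = 88529281 = 9409² ✓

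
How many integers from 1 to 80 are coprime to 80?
32

80 = 2^4 × 5
φ(n) = n × ∏(1 - 1/p) for each prime p dividing n
φ(80) = 80 × (1 - 1/2) × (1 - 1/5) = 32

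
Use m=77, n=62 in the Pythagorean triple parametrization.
(2085, 9548, 9773)

Euclid's formula: a = m² - n², b = 2mn, c = m² + n²
m = 77, n = 62
a = 77² - 62² = 5929 - 3844 = 2085
b = 2 × 77 × 62 = 9548
c = 77² + 62² = 5929 + 3844 = 9773
Verification: 2085² + 9548² = 4347225 + 91164304 = 95511529 = 9773² ✓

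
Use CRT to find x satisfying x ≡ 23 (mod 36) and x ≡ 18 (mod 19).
455

Using Chinese Remainder Theorem:
M = 36 × 19 = 684
M1 = 19, M2 = 36
y1 = 19^(-1) mod 36 = 19
y2 = 36^(-1) mod 19 = 9
x = (23×19×19 + 18×36×9) mod 684 = 455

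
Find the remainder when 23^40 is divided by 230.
161

Repeated squaring. Binary of 40 = 101000.
23^1 ≡ 23 (mod 230); 23^2 ≡ 69 (mod 230); 23^4 ≡ 161 (mod 230); 23^8 ≡ 161 (mod 230); 23^16 ≡ 161 (mod 230); 23^32 ≡ 161 (mod 230)
23^40 = 23^8 × 23^32 ≡ 161 (mod 230)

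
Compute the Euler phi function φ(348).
112

348 = 2^2 × 3 × 29
φ(n) = n × ∏(1 - 1/p) for each prime p dividing n
φ(348) = 348 × (1 - 1/2) × (1 - 1/3) × (1 - 1/29) = 112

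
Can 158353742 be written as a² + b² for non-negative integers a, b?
Not possible

Factorization: 158353742 = 2 × 17 × 167^3
By Fermat: n is sum of two squares iff every prime p ≡ 3 (mod 4) appears to even power.
Prime(s) ≡ 3 (mod 4) with odd exponent: [(167, 3)]
Therefore 158353742 cannot be expressed as a² + b².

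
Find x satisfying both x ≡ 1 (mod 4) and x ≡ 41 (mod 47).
41

Using Chinese Remainder Theorem:
M = 4 × 47 = 188
M1 = 47, M2 = 4
y1 = 47^(-1) mod 4 = 3
y2 = 4^(-1) mod 47 = 12
x = (1×47×3 + 41×4×12) mod 188 = 41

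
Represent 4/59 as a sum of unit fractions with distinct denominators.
1/15 + 1/885

Greedy algorithm:
4/59: ceiling(59/4) = 15, use 1/15
1/885: ceiling(885/1) = 885, use 1/885
Result: 4/59 = 1/15 + 1/885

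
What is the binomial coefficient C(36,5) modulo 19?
13

Using Lucas' theorem:
Write n=36 and k=5 in base 19:
n in base 19: [1, 17]
k in base 19: [0, 5]
C(36,5) mod 19 = ∏ C(n_i, k_i) mod 19
Digit binomials (mod 19): C(1,0) = 1; C(17,5) = 6188 ≡ 13
Product: 1 × 13 = 13 ≡ 13 (mod 19)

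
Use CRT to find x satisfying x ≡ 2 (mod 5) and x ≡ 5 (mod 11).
27

Using Chinese Remainder Theorem:
M = 5 × 11 = 55
M1 = 11, M2 = 5
y1 = 11^(-1) mod 5 = 1
y2 = 5^(-1) mod 11 = 9
x = (2×11×1 + 5×5×9) mod 55 = 27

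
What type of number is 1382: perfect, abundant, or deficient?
deficient

Proper divisors of 1382: sum = 1 + 2 + 691 = 694
Since 694 < 1382, 1382 is deficient.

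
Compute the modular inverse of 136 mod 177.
82

gcd(136, 177) = 1, so the inverse exists.
Extended Euclidean algorithm on (177, 136):
177 = 1 × 136 + 41  ⟹  41 = (1)·177 + (-1)·136
136 = 3 × 41 + 13  ⟹  13 = (-3)·177 + (4)·136
41 = 3 × 13 + 2  ⟹  2 = (10)·177 + (-13)·136
13 = 6 × 2 + 1  ⟹  1 = (-63)·177 + (82)·136
So (82)·136 ≡ 1 (mod 177), i.e. 136^(-1) ≡ 82 (mod 177).
Check: 136 × 82 = 11152 ≡ 1 (mod 177)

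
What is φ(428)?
212

428 = 2^2 × 107
φ(n) = n × ∏(1 - 1/p) for each prime p dividing n
φ(428) = 428 × (1 - 1/2) × (1 - 1/107) = 212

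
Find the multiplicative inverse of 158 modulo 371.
317

gcd(158, 371) = 1, so the inverse exists.
Extended Euclidean algorithm on (371, 158):
371 = 2 × 158 + 55  ⟹  55 = (1)·371 + (-2)·158
158 = 2 × 55 + 48  ⟹  48 = (-2)·371 + (5)·158
55 = 1 × 48 + 7  ⟹  7 = (3)·371 + (-7)·158
48 = 6 × 7 + 6  ⟹  6 = (-20)·371 + (47)·158
7 = 1 × 6 + 1  ⟹  1 = (23)·371 + (-54)·158
So (-54)·158 ≡ 1 (mod 371), i.e. 158^(-1) ≡ -54 ≡ 317 (mod 371).
Check: 158 × 317 = 50086 ≡ 1 (mod 371)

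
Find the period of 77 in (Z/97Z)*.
32

97 is prime, so ord(77) divides φ(97) = 96.
Divisors of 96: 1, 2, 3, 4, 6, 8, 12, 16, 24, 32, 48, 96.
Repeated squaring: 77^1 ≡ 77, 77^2 ≡ 12, 77^4 ≡ 47, 77^8 ≡ 75, 77^16 ≡ 96, 77^32 ≡ 1, 77^64 ≡ 1 (mod 97).
Test 77^d mod 97 for each divisor d in increasing order:
77^1 ≡ 77
77^2 ≡ 12
77^3 = 77^2·77^1 ≡ 51
77^4 ≡ 47
77^6 = 77^4·77^2 ≡ 79
77^8 ≡ 75
77^12 = 77^8·77^4 ≡ 33
77^16 ≡ 96
77^24 = 77^16·77^8 ≡ 22
77^32 ≡ 1  ← first divisor giving 1
The order is 32.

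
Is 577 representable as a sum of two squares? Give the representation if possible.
1² + 24² (a=1, b=24)

Factorization: 577 = 577
By Fermat: n is sum of two squares iff every prime p ≡ 3 (mod 4) appears to even power.
All primes ≡ 3 (mod 4) appear to even power.
Search a = 0, 1, 2, … for 577 - a² a perfect square: first hit at a = 1: 577 - 1 = 576 = 24².
577 = 1² + 24² = 1 + 576 ✓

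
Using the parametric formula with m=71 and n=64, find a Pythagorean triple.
(945, 9088, 9137)

Euclid's formula: a = m² - n², b = 2mn, c = m² + n²
m = 71, n = 64
a = 71² - 64² = 5041 - 4096 = 945
b = 2 × 71 × 64 = 9088
c = 71² + 64² = 5041 + 4096 = 9137
Verification: 945² + 9088² = 893025 + 82591744 = 83484769 = 9137² ✓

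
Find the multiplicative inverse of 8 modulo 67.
42

gcd(8, 67) = 1, so the inverse exists.
Extended Euclidean algorithm on (67, 8):
67 = 8 × 8 + 3  ⟹  3 = (1)·67 + (-8)·8
8 = 2 × 3 + 2  ⟹  2 = (-2)·67 + (17)·8
3 = 1 × 2 + 1  ⟹  1 = (3)·67 + (-25)·8
So (-25)·8 ≡ 1 (mod 67), i.e. 8^(-1) ≡ -25 ≡ 42 (mod 67).
Check: 8 × 42 = 336 ≡ 1 (mod 67)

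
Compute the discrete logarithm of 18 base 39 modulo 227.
41

Baby-step giant-step with step n = ⌈√227⌉ = 16.
Baby steps 39^j mod 227 (j:value) for j=0..15: 0:1, 1:39, 2:159, 3:72, 4:84, 5:98, 6:190, 7:146, 8:19, 9:60, 10:70, 11:6, 12:7, 13:46, 14:205, 15:50.
Giant-step multiplier: 39^(-16) ≡ 39^(226-16) = 39^210 ≡ 144 (mod 227).
Giant steps γ_i = 18·144^i mod 227: γ_0=18, γ_1=95, γ_2=60 (in table at j=9).
x = i·n + j = 2·16 + 9 = 41.
Check: 39^41 ≡ 18 (mod 227).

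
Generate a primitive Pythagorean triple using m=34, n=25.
(531, 1700, 1781)

Euclid's formula: a = m² - n², b = 2mn, c = m² + n²
m = 34, n = 25
a = 34² - 25² = 1156 - 625 = 531
b = 2 × 34 × 25 = 1700
c = 34² + 25² = 1156 + 625 = 1781
Verification: 531² + 1700² = 281961 + 2890000 = 3171961 = 1781² ✓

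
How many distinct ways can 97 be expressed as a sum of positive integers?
133230930

p(n) counts ways to write n as a sum of positive integers (order ignored).
Euler's pentagonal recurrence: p(k) = p(k-1) + p(k-2) - p(k-5) - p(k-7) + p(k-12) + p(k-15) - ... (offsets j(3j∓1)/2, signs ++--, p(0)=1, p(<0)=0).
DP table for k = 0..96: p(0)=1, p(1)=1, p(2)=2, p(3)=3, p(4)=5, p(5)=7, p(6)=11, p(7)=15, p(8)=22, p(9)=30, p(10)=42, p(11)=56, p(12)=77, p(13)=101, p(14)=135, p(15)=176, p(16)=231, p(17)=297, p(18)=385, p(19)=490, p(20)=627, p(21)=792, p(22)=1002, p(23)=1255, p(24)=1575, p(25)=1958, p(26)=2436, p(27)=3010, p(28)=3718, p(29)=4565, p(30)=5604, p(31)=6842, p(32)=8349, p(33)=10143, p(34)=12310, p(35)=14883, p(36)=17977, p(37)=21637, p(38)=26015, p(39)=31185, p(40)=37338, p(41)=44583, p(42)=53174, p(43)=63261, p(44)=75175, p(45)=89134, p(46)=105558, p(47)=124754, p(48)=147273, p(49)=173525, p(50)=204226, p(51)=239943, p(52)=281589, p(53)=329931, p(54)=386155, p(55)=451276, p(56)=526823, p(57)=614154, p(58)=715220, p(59)=831820, p(60)=966467, p(61)=1121505, p(62)=1300156, p(63)=1505499, p(64)=1741630, p(65)=2012558, p(66)=2323520, p(67)=2679689, p(68)=3087735, p(69)=3554345, p(70)=4087968, p(71)=4697205, p(72)=5392783, p(73)=6185689, p(74)=7089500, p(75)=8118264, p(76)=9289091, p(77)=10619863, p(78)=12132164, p(79)=13848650, p(80)=15796476, p(81)=18004327, p(82)=20506255, p(83)=23338469, p(84)=26543660, p(85)=30167357, p(86)=34262962, p(87)=38887673, p(88)=44108109, p(89)=49995925, p(90)=56634173, p(91)=64112359, p(92)=72533807, p(93)=82010177, p(94)=92669720, p(95)=104651419, p(96)=118114304.
Final step: p(97) = p(96) + p(95) - p(92) - p(90) + p(85) + p(82) - p(75) - p(71) + p(62) + p(57) - p(46) - p(40) + p(27) + p(20) - p(5)
= 118114304 + 104651419 - 72533807 - 56634173 + 30167357 + 20506255 - 8118264 - 4697205 + 1300156 + 614154 - 105558 - 37338 + 3010 + 627 - 7
= 133230930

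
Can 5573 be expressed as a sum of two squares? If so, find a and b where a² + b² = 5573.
47² + 58² (a=47, b=58)

Factorization: 5573 = 5573
By Fermat: n is sum of two squares iff every prime p ≡ 3 (mod 4) appears to even power.
All primes ≡ 3 (mod 4) appear to even power.
Search a = 0, 1, 2, … for 5573 - a² a perfect square: first hit at a = 47: 5573 - 2209 = 3364 = 58².
5573 = 47² + 58² = 2209 + 3364 ✓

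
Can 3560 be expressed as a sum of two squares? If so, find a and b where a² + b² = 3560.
14² + 58² (a=14, b=58)

Factorization: 3560 = 2^3 × 5 × 89
By Fermat: n is sum of two squares iff every prime p ≡ 3 (mod 4) appears to even power.
All primes ≡ 3 (mod 4) appear to even power.
Search a = 0, 1, 2, … for 3560 - a² a perfect square: first hit at a = 14: 3560 - 196 = 3364 = 58².
3560 = 14² + 58² = 196 + 3364 ✓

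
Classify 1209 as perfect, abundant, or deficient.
deficient

Proper divisors of 1209: sum = 1 + 3 + 13 + 31 + 39 + 93 + 403 = 583
Since 583 < 1209, 1209 is deficient.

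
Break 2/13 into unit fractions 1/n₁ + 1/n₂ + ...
1/7 + 1/91

Greedy algorithm:
2/13: ceiling(13/2) = 7, use 1/7
1/91: ceiling(91/1) = 91, use 1/91
Result: 2/13 = 1/7 + 1/91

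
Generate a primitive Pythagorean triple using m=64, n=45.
(2071, 5760, 6121)

Euclid's formula: a = m² - n², b = 2mn, c = m² + n²
m = 64, n = 45
a = 64² - 45² = 4096 - 2025 = 2071
b = 2 × 64 × 45 = 5760
c = 64² + 45² = 4096 + 2025 = 6121
Verification: 2071² + 5760² = 4289041 + 33177600 = 37466641 = 6121² ✓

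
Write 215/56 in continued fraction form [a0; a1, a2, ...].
[3; 1, 5, 4, 2]

Euclidean algorithm steps:
215 = 3 × 56 + 47
56 = 1 × 47 + 9
47 = 5 × 9 + 2
9 = 4 × 2 + 1
2 = 2 × 1 + 0
Continued fraction: [3; 1, 5, 4, 2]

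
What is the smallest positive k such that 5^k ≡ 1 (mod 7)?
6

7 is prime, so ord(5) divides φ(7) = 6.
Divisors of 6: 1, 2, 3, 6.
Repeated squaring: 5^1 ≡ 5, 5^2 ≡ 4, 5^4 ≡ 2 (mod 7).
Test 5^d mod 7 for each divisor d in increasing order:
5^1 ≡ 5
5^2 ≡ 4
5^3 = 5^2·5^1 ≡ 6
5^6 = 5^4·5^2 ≡ 1  ← first divisor giving 1
The order is 6.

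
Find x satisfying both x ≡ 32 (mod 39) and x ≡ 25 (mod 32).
1241

Using Chinese Remainder Theorem:
M = 39 × 32 = 1248
M1 = 32, M2 = 39
y1 = 32^(-1) mod 39 = 11
y2 = 39^(-1) mod 32 = 23
x = (32×32×11 + 25×39×23) mod 1248 = 1241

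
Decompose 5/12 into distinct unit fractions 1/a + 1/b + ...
1/3 + 1/12

Greedy algorithm:
5/12: ceiling(12/5) = 3, use 1/3
1/12: ceiling(12/1) = 12, use 1/12
Result: 5/12 = 1/3 + 1/12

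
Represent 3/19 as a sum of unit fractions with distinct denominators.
1/7 + 1/67 + 1/8911

Greedy algorithm:
3/19: ceiling(19/3) = 7, use 1/7
2/133: ceiling(133/2) = 67, use 1/67
1/8911: ceiling(8911/1) = 8911, use 1/8911
Result: 3/19 = 1/7 + 1/67 + 1/8911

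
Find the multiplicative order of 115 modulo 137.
17

137 is prime, so ord(115) divides φ(137) = 136.
Divisors of 136: 1, 2, 4, 8, 17, 34, 68, 136.
Repeated squaring: 115^1 ≡ 115, 115^2 ≡ 73, 115^4 ≡ 123, 115^8 ≡ 59, 115^16 ≡ 56, 115^32 ≡ 122, 115^64 ≡ 88, 115^128 ≡ 72 (mod 137).
Test 115^d mod 137 for each divisor d in increasing order:
115^1 ≡ 115
115^2 ≡ 73
115^4 ≡ 123
115^8 ≡ 59
115^17 = 115^16·115^1 ≡ 1  ← first divisor giving 1
The order is 17.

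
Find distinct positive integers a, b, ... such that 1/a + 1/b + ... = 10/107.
1/11 + 1/393 + 1/231281 + 1/106981570641

Greedy algorithm:
10/107: ceiling(107/10) = 11, use 1/11
3/1177: ceiling(1177/3) = 393, use 1/393
2/462561: ceiling(462561/2) = 231281, use 1/231281
1/106981570641: ceiling(106981570641/1) = 106981570641, use 1/106981570641
Result: 10/107 = 1/11 + 1/393 + 1/231281 + 1/106981570641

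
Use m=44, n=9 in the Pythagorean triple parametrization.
(1855, 792, 2017)

Euclid's formula: a = m² - n², b = 2mn, c = m² + n²
m = 44, n = 9
a = 44² - 9² = 1936 - 81 = 1855
b = 2 × 44 × 9 = 792
c = 44² + 9² = 1936 + 81 = 2017
Verification: 1855² + 792² = 3441025 + 627264 = 4068289 = 2017² ✓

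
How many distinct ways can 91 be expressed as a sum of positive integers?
64112359

p(n) counts ways to write n as a sum of positive integers (order ignored).
Euler's pentagonal recurrence: p(k) = p(k-1) + p(k-2) - p(k-5) - p(k-7) + p(k-12) + p(k-15) - ... (offsets j(3j∓1)/2, signs ++--, p(0)=1, p(<0)=0).
DP table for k = 0..90: p(0)=1, p(1)=1, p(2)=2, p(3)=3, p(4)=5, p(5)=7, p(6)=11, p(7)=15, p(8)=22, p(9)=30, p(10)=42, p(11)=56, p(12)=77, p(13)=101, p(14)=135, p(15)=176, p(16)=231, p(17)=297, p(18)=385, p(19)=490, p(20)=627, p(21)=792, p(22)=1002, p(23)=1255, p(24)=1575, p(25)=1958, p(26)=2436, p(27)=3010, p(28)=3718, p(29)=4565, p(30)=5604, p(31)=6842, p(32)=8349, p(33)=10143, p(34)=12310, p(35)=14883, p(36)=17977, p(37)=21637, p(38)=26015, p(39)=31185, p(40)=37338, p(41)=44583, p(42)=53174, p(43)=63261, p(44)=75175, p(45)=89134, p(46)=105558, p(47)=124754, p(48)=147273, p(49)=173525, p(50)=204226, p(51)=239943, p(52)=281589, p(53)=329931, p(54)=386155, p(55)=451276, p(56)=526823, p(57)=614154, p(58)=715220, p(59)=831820, p(60)=966467, p(61)=1121505, p(62)=1300156, p(63)=1505499, p(64)=1741630, p(65)=2012558, p(66)=2323520, p(67)=2679689, p(68)=3087735, p(69)=3554345, p(70)=4087968, p(71)=4697205, p(72)=5392783, p(73)=6185689, p(74)=7089500, p(75)=8118264, p(76)=9289091, p(77)=10619863, p(78)=12132164, p(79)=13848650, p(80)=15796476, p(81)=18004327, p(82)=20506255, p(83)=23338469, p(84)=26543660, p(85)=30167357, p(86)=34262962, p(87)=38887673, p(88)=44108109, p(89)=49995925, p(90)=56634173.
Final step: p(91) = p(90) + p(89) - p(86) - p(84) + p(79) + p(76) - p(69) - p(65) + p(56) + p(51) - p(40) - p(34) + p(21) + p(14)
= 56634173 + 49995925 - 34262962 - 26543660 + 13848650 + 9289091 - 3554345 - 2012558 + 526823 + 239943 - 37338 - 12310 + 792 + 135
= 64112359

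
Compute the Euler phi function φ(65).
48

65 = 5 × 13
φ(n) = n × ∏(1 - 1/p) for each prime p dividing n
φ(65) = 65 × (1 - 1/5) × (1 - 1/13) = 48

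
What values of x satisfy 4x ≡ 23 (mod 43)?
x ≡ 38 (mod 43)

gcd(4, 43) = 1, which divides 23, so solutions exist.
Find 4^(-1) mod 43 by the extended Euclidean algorithm:
43 = 10 × 4 + 3  ⟹  3 = (1)·43 + (-10)·4
4 = 1 × 3 + 1  ⟹  1 = (-1)·43 + (11)·4
So (11)·4 ≡ 1 (mod 43), i.e. 4^(-1) ≡ 11 (mod 43).
x ≡ 11 × 23 = 253 ≡ 38 (mod 43).
Check: 4 × 38 = 152 ≡ 23 (mod 43).
Unique solution: x ≡ 38 (mod 43)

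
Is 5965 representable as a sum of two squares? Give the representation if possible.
6² + 77² (a=6, b=77)

Factorization: 5965 = 5 × 1193
By Fermat: n is sum of two squares iff every prime p ≡ 3 (mod 4) appears to even power.
All primes ≡ 3 (mod 4) appear to even power.
Search a = 0, 1, 2, … for 5965 - a² a perfect square: first hit at a = 6: 5965 - 36 = 5929 = 77².
5965 = 6² + 77² = 36 + 5929 ✓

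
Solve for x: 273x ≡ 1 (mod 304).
49

gcd(273, 304) = 1, so the inverse exists.
Extended Euclidean algorithm on (304, 273):
304 = 1 × 273 + 31  ⟹  31 = (1)·304 + (-1)·273
273 = 8 × 31 + 25  ⟹  25 = (-8)·304 + (9)·273
31 = 1 × 25 + 6  ⟹  6 = (9)·304 + (-10)·273
25 = 4 × 6 + 1  ⟹  1 = (-44)·304 + (49)·273
So (49)·273 ≡ 1 (mod 304), i.e. 273^(-1) ≡ 49 (mod 304).
Check: 273 × 49 = 13377 ≡ 1 (mod 304)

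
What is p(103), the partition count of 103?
271248950

p(n) counts ways to write n as a sum of positive integers (order ignored).
Euler's pentagonal recurrence: p(k) = p(k-1) + p(k-2) - p(k-5) - p(k-7) + p(k-12) + p(k-15) - ... (offsets j(3j∓1)/2, signs ++--, p(0)=1, p(<0)=0).
DP table for k = 0..102: p(0)=1, p(1)=1, p(2)=2, p(3)=3, p(4)=5, p(5)=7, p(6)=11, p(7)=15, p(8)=22, p(9)=30, p(10)=42, p(11)=56, p(12)=77, p(13)=101, p(14)=135, p(15)=176, p(16)=231, p(17)=297, p(18)=385, p(19)=490, p(20)=627, p(21)=792, p(22)=1002, p(23)=1255, p(24)=1575, p(25)=1958, p(26)=2436, p(27)=3010, p(28)=3718, p(29)=4565, p(30)=5604, p(31)=6842, p(32)=8349, p(33)=10143, p(34)=12310, p(35)=14883, p(36)=17977, p(37)=21637, p(38)=26015, p(39)=31185, p(40)=37338, p(41)=44583, p(42)=53174, p(43)=63261, p(44)=75175, p(45)=89134, p(46)=105558, p(47)=124754, p(48)=147273, p(49)=173525, p(50)=204226, p(51)=239943, p(52)=281589, p(53)=329931, p(54)=386155, p(55)=451276, p(56)=526823, p(57)=614154, p(58)=715220, p(59)=831820, p(60)=966467, p(61)=1121505, p(62)=1300156, p(63)=1505499, p(64)=1741630, p(65)=2012558, p(66)=2323520, p(67)=2679689, p(68)=3087735, p(69)=3554345, p(70)=4087968, p(71)=4697205, p(72)=5392783, p(73)=6185689, p(74)=7089500, p(75)=8118264, p(76)=9289091, p(77)=10619863, p(78)=12132164, p(79)=13848650, p(80)=15796476, p(81)=18004327, p(82)=20506255, p(83)=23338469, p(84)=26543660, p(85)=30167357, p(86)=34262962, p(87)=38887673, p(88)=44108109, p(89)=49995925, p(90)=56634173, p(91)=64112359, p(92)=72533807, p(93)=82010177, p(94)=92669720, p(95)=104651419, p(96)=118114304, p(97)=133230930, p(98)=150198136, p(99)=169229875, p(100)=190569292, p(101)=214481126, p(102)=241265379.
Final step: p(103) = p(102) + p(101) - p(98) - p(96) + p(91) + p(88) - p(81) - p(77) + p(68) + p(63) - p(52) - p(46) + p(33) + p(26) - p(11) - p(3)
= 241265379 + 214481126 - 150198136 - 118114304 + 64112359 + 44108109 - 18004327 - 10619863 + 3087735 + 1505499 - 281589 - 105558 + 10143 + 2436 - 56 - 3
= 271248950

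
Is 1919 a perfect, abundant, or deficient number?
deficient

Proper divisors of 1919: sum = 1 + 19 + 101 = 121
Since 121 < 1919, 1919 is deficient.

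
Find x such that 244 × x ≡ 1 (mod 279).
271

gcd(244, 279) = 1, so the inverse exists.
Extended Euclidean algorithm on (279, 244):
279 = 1 × 244 + 35  ⟹  35 = (1)·279 + (-1)·244
244 = 6 × 35 + 34  ⟹  34 = (-6)·279 + (7)·244
35 = 1 × 34 + 1  ⟹  1 = (7)·279 + (-8)·244
So (-8)·244 ≡ 1 (mod 279), i.e. 244^(-1) ≡ -8 ≡ 271 (mod 279).
Check: 244 × 271 = 66124 ≡ 1 (mod 279)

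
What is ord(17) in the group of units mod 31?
30

31 is prime, so ord(17) divides φ(31) = 30.
Divisors of 30: 1, 2, 3, 5, 6, 10, 15, 30.
Repeated squaring: 17^1 ≡ 17, 17^2 ≡ 10, 17^4 ≡ 7, 17^8 ≡ 18, 17^16 ≡ 14 (mod 31).
Test 17^d mod 31 for each divisor d in increasing order:
17^1 ≡ 17
17^2 ≡ 10
17^3 = 17^2·17^1 ≡ 15
17^5 = 17^4·17^1 ≡ 26
17^6 = 17^4·17^2 ≡ 8
17^10 = 17^8·17^2 ≡ 25
17^15 = 17^8·17^4·17^2·17^1 ≡ 30
17^30 = 17^16·17^8·17^4·17^2 ≡ 1  ← first divisor giving 1
The order is 30.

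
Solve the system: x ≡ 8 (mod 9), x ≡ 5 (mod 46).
143

Using Chinese Remainder Theorem:
M = 9 × 46 = 414
M1 = 46, M2 = 9
y1 = 46^(-1) mod 9 = 1
y2 = 9^(-1) mod 46 = 41
x = (8×46×1 + 5×9×41) mod 414 = 143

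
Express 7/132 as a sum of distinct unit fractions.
1/19 + 1/2508

Greedy algorithm:
7/132: ceiling(132/7) = 19, use 1/19
1/2508: ceiling(2508/1) = 2508, use 1/2508
Result: 7/132 = 1/19 + 1/2508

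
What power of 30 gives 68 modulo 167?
151

Baby-step giant-step with step n = ⌈√167⌉ = 13.
Baby steps 30^j mod 167 (j:value) for j=0..12: 0:1, 1:30, 2:65, 3:113, 4:50, 5:164, 6:77, 7:139, 8:162, 9:17, 10:9, 11:103, 12:84.
Giant-step multiplier: 30^(-13) ≡ 30^(166-13) = 30^153 ≡ 78 (mod 167).
Giant steps γ_i = 68·78^i mod 167: γ_0=68, γ_1=127, γ_2=53, γ_3=126, γ_4=142, γ_5=54, γ_6=37, γ_7=47, γ_8=159, γ_9=44, γ_10=92, γ_11=162 (in table at j=8).
x = i·n + j = 11·13 + 8 = 151.
Check: 30^151 ≡ 68 (mod 167).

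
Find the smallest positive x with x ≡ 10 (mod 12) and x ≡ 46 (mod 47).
46

Using Chinese Remainder Theorem:
M = 12 × 47 = 564
M1 = 47, M2 = 12
y1 = 47^(-1) mod 12 = 11
y2 = 12^(-1) mod 47 = 4
x = (10×47×11 + 46×12×4) mod 564 = 46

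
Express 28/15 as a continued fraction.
[1; 1, 6, 2]

Euclidean algorithm steps:
28 = 1 × 15 + 13
15 = 1 × 13 + 2
13 = 6 × 2 + 1
2 = 2 × 1 + 0
Continued fraction: [1; 1, 6, 2]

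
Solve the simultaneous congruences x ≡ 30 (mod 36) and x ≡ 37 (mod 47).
930

Using Chinese Remainder Theorem:
M = 36 × 47 = 1692
M1 = 47, M2 = 36
y1 = 47^(-1) mod 36 = 23
y2 = 36^(-1) mod 47 = 17
x = (30×47×23 + 37×36×17) mod 1692 = 930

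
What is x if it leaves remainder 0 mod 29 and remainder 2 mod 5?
87

Using Chinese Remainder Theorem:
M = 29 × 5 = 145
M1 = 5, M2 = 29
y1 = 5^(-1) mod 29 = 6
y2 = 29^(-1) mod 5 = 4
x = (0×5×6 + 2×29×4) mod 145 = 87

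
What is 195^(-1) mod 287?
209

gcd(195, 287) = 1, so the inverse exists.
Extended Euclidean algorithm on (287, 195):
287 = 1 × 195 + 92  ⟹  92 = (1)·287 + (-1)·195
195 = 2 × 92 + 11  ⟹  11 = (-2)·287 + (3)·195
92 = 8 × 11 + 4  ⟹  4 = (17)·287 + (-25)·195
11 = 2 × 4 + 3  ⟹  3 = (-36)·287 + (53)·195
4 = 1 × 3 + 1  ⟹  1 = (53)·287 + (-78)·195
So (-78)·195 ≡ 1 (mod 287), i.e. 195^(-1) ≡ -78 ≡ 209 (mod 287).
Check: 195 × 209 = 40755 ≡ 1 (mod 287)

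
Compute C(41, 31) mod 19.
0

Using Lucas' theorem:
Write n=41 and k=31 in base 19:
n in base 19: [2, 3]
k in base 19: [1, 12]
C(41,31) mod 19 = ∏ C(n_i, k_i) mod 19
Digit binomials (mod 19): C(2,1) = 2; C(3,12) = 0 (k_i > n_i)
Product: 2 × 0 = 0 ≡ 0 (mod 19)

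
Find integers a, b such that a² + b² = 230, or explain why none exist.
Not possible

Factorization: 230 = 2 × 5 × 23
By Fermat: n is sum of two squares iff every prime p ≡ 3 (mod 4) appears to even power.
Prime(s) ≡ 3 (mod 4) with odd exponent: [(23, 1)]
Therefore 230 cannot be expressed as a² + b².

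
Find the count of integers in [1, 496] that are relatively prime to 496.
240

496 = 2^4 × 31
φ(n) = n × ∏(1 - 1/p) for each prime p dividing n
φ(496) = 496 × (1 - 1/2) × (1 - 1/31) = 240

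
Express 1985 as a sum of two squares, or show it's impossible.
7² + 44² (a=7, b=44)

Factorization: 1985 = 5 × 397
By Fermat: n is sum of two squares iff every prime p ≡ 3 (mod 4) appears to even power.
All primes ≡ 3 (mod 4) appear to even power.
Search a = 0, 1, 2, … for 1985 - a² a perfect square: first hit at a = 7: 1985 - 49 = 1936 = 44².
1985 = 7² + 44² = 49 + 1936 ✓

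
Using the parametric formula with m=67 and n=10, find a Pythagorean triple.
(4389, 1340, 4589)

Euclid's formula: a = m² - n², b = 2mn, c = m² + n²
m = 67, n = 10
a = 67² - 10² = 4489 - 100 = 4389
b = 2 × 67 × 10 = 1340
c = 67² + 10² = 4489 + 100 = 4589
Verification: 4389² + 1340² = 19263321 + 1795600 = 21058921 = 4589² ✓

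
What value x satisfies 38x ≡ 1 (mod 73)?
25

gcd(38, 73) = 1, so the inverse exists.
Extended Euclidean algorithm on (73, 38):
73 = 1 × 38 + 35  ⟹  35 = (1)·73 + (-1)·38
38 = 1 × 35 + 3  ⟹  3 = (-1)·73 + (2)·38
35 = 11 × 3 + 2  ⟹  2 = (12)·73 + (-23)·38
3 = 1 × 2 + 1  ⟹  1 = (-13)·73 + (25)·38
So (25)·38 ≡ 1 (mod 73), i.e. 38^(-1) ≡ 25 (mod 73).
Check: 38 × 25 = 950 ≡ 1 (mod 73)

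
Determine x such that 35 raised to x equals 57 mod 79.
3

Baby-step giant-step with step n = ⌈√79⌉ = 9.
Baby steps 35^j mod 79 (j:value) for j=0..8: 0:1, 1:35, 2:40, 3:57, 4:20, 5:68, 6:10, 7:34, 8:5.
h = 57 is already in the table at j=3, so x = 3.
Check: 35^3 ≡ 57 (mod 79).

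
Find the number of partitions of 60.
966467

p(n) counts ways to write n as a sum of positive integers (order ignored).
Euler's pentagonal recurrence: p(k) = p(k-1) + p(k-2) - p(k-5) - p(k-7) + p(k-12) + p(k-15) - ... (offsets j(3j∓1)/2, signs ++--, p(0)=1, p(<0)=0).
DP table for k = 0..59: p(0)=1, p(1)=1, p(2)=2, p(3)=3, p(4)=5, p(5)=7, p(6)=11, p(7)=15, p(8)=22, p(9)=30, p(10)=42, p(11)=56, p(12)=77, p(13)=101, p(14)=135, p(15)=176, p(16)=231, p(17)=297, p(18)=385, p(19)=490, p(20)=627, p(21)=792, p(22)=1002, p(23)=1255, p(24)=1575, p(25)=1958, p(26)=2436, p(27)=3010, p(28)=3718, p(29)=4565, p(30)=5604, p(31)=6842, p(32)=8349, p(33)=10143, p(34)=12310, p(35)=14883, p(36)=17977, p(37)=21637, p(38)=26015, p(39)=31185, p(40)=37338, p(41)=44583, p(42)=53174, p(43)=63261, p(44)=75175, p(45)=89134, p(46)=105558, p(47)=124754, p(48)=147273, p(49)=173525, p(50)=204226, p(51)=239943, p(52)=281589, p(53)=329931, p(54)=386155, p(55)=451276, p(56)=526823, p(57)=614154, p(58)=715220, p(59)=831820.
Final step: p(60) = p(59) + p(58) - p(55) - p(53) + p(48) + p(45) - p(38) - p(34) + p(25) + p(20) - p(9) - p(3)
= 831820 + 715220 - 451276 - 329931 + 147273 + 89134 - 26015 - 12310 + 1958 + 627 - 30 - 3
= 966467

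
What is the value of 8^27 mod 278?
74

Repeated squaring. Binary of 27 = 11011.
8^1 ≡ 8 (mod 278); 8^2 ≡ 64 (mod 278); 8^4 ≡ 204 (mod 278); 8^8 ≡ 194 (mod 278); 8^16 ≡ 106 (mod 278)
8^27 = 8^1 × 8^2 × 8^8 × 8^16 ≡ 74 (mod 278)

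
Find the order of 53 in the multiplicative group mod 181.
180

181 is prime, so ord(53) divides φ(181) = 180.
Divisors of 180: 1, 2, 3, 4, 5, 6, 9, 10, 12, 15, 18, 20, 30, 36, 45, 60, 90, 180.
Repeated squaring: 53^1 ≡ 53, 53^2 ≡ 94, 53^4 ≡ 148, 53^8 ≡ 3, 53^16 ≡ 9, 53^32 ≡ 81, 53^64 ≡ 45, 53^128 ≡ 34 (mod 181).
Test 53^d mod 181 for each divisor d in increasing order:
53^1 ≡ 53
53^2 ≡ 94
53^3 = 53^2·53^1 ≡ 95
53^4 ≡ 148
53^5 = 53^4·53^1 ≡ 61
53^6 = 53^4·53^2 ≡ 156
53^9 = 53^8·53^1 ≡ 159
53^10 = 53^8·53^2 ≡ 101
53^12 = 53^8·53^4 ≡ 82
53^15 = 53^8·53^4·53^2·53^1 ≡ 7
53^18 = 53^16·53^2 ≡ 122
53^20 = 53^16·53^4 ≡ 65
53^30 = 53^16·53^8·53^4·53^2 ≡ 49
53^36 = 53^32·53^4 ≡ 42
53^45 = 53^32·53^8·53^4·53^1 ≡ 162
53^60 = 53^32·53^16·53^8·53^4 ≡ 48
53^90 = 53^64·53^16·53^8·53^2 ≡ 180
53^180 = 53^128·53^32·53^16·53^4 ≡ 1  ← first divisor giving 1
The order is 180.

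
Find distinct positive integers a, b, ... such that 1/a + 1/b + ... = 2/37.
1/19 + 1/703

Greedy algorithm:
2/37: ceiling(37/2) = 19, use 1/19
1/703: ceiling(703/1) = 703, use 1/703
Result: 2/37 = 1/19 + 1/703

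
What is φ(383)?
382

383 = 383
φ(n) = n × ∏(1 - 1/p) for each prime p dividing n
φ(383) = 383 × (1 - 1/383) = 382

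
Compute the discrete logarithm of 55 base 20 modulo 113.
103

Baby-step giant-step with step n = ⌈√113⌉ = 11.
Baby steps 20^j mod 113 (j:value) for j=0..10: 0:1, 1:20, 2:61, 3:90, 4:105, 5:66, 6:77, 7:71, 8:64, 9:37, 10:62.
Giant-step multiplier: 20^(-11) ≡ 20^(112-11) = 20^101 ≡ 75 (mod 113).
Giant steps γ_i = 55·75^i mod 113: γ_0=55, γ_1=57, γ_2=94, γ_3=44, γ_4=23, γ_5=30, γ_6=103, γ_7=41, γ_8=24, γ_9=105 (in table at j=4).
x = i·n + j = 9·11 + 4 = 103.
Check: 20^103 ≡ 55 (mod 113).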